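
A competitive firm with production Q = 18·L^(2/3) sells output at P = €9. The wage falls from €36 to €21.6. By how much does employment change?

From P·MP_L = w with MP_L = 12·L^(-1/3), the labor demand is L(w) = (108/w)^(3).
At w = 36: L = 27. At w = 21.6: L = 125.
ΔL = 125 − 27 = 98.

ΔL = 98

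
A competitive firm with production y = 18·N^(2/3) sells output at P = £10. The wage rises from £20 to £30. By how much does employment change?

ΔN = -152

From P·MP_N = w with MP_N = 12·N^(-1/3), the labor demand is N(w) = (120/w)^(3).
At w = 20: N = 216. At w = 30: N = 64.
ΔN = 64 − 216 = -152.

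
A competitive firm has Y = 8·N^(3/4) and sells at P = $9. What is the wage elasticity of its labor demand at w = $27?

MP_N = (3/4)·8·N^(-1/4), so P·MP_N = w gives 54·N^(-1/4) = w.
Solving, N(w) = (54/w)^(4). This is a constant-elasticity form: N ∝ w^(−4), so ε = −4.

ε = -4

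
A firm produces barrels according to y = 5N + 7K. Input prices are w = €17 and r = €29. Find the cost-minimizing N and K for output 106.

N* = 21.2, K* = 0

The inputs are perfect substitutes, so the firm uses whichever has the lower cost per unit of output.
Cost per unit of output via N is w/5 = 3.4; via K it is r/7 = 29/7. N is cheaper.
Producing y = 106 with N alone: N = 21.2, K = 0.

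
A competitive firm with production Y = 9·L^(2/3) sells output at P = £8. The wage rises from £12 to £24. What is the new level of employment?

L* = 8

From P·MP_L = w with MP_L = 6·L^(-1/3), the labor demand is L(w) = (48/w)^(3).
At w = 12: L = 64. At w = 24: L = 8.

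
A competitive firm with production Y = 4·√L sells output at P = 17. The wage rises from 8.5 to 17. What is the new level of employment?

L* = 4

From P·MP_L = w with MP_L = 2·L^(-1/2), the labor demand is L(w) = (34/w)^(2).
At w = 8.5: L = 16. At w = 17: L = 4.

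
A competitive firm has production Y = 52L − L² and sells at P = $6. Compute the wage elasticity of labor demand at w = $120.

ε = -0.625

From P·MP_L = w with MP_L = 52 − 2L, labor demand is L(w) = (52 − w/6)/2.
dL/dw = −1/(12) = -1/12.
At w = 120, L = 16, so ε = (dL/dw)·(w/L) = (-1/12)·(120/16) = -0.625.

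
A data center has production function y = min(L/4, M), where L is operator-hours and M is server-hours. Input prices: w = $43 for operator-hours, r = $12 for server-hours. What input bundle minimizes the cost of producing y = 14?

L* = 56, M* = 14

With a fixed-proportions technology, the cost-minimizing bundle uses no slack in either input: L/4 = M = y.
So L = 4·14 = 56 and M = 14.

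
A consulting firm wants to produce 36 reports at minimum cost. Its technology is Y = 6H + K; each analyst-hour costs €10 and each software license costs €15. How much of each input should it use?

The inputs are perfect substitutes, so the firm uses whichever has the lower cost per unit of output.
Cost per unit of output via H is 5/3; via K it is 15. H is cheaper.
Producing Y = 36 with H alone: H = 6, K = 0.

H* = 6, K* = 0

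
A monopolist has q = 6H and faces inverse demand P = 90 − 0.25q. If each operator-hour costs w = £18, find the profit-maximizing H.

H* = 29

Marginal revenue from the inverse demand is MR = 90 − 0.5q.
The marginal product is MP_H = 6.
A monopolist hires until marginal revenue product equals the wage: MR·MP_H = w.
(90 − 3H)·6 = 18, so H = 29.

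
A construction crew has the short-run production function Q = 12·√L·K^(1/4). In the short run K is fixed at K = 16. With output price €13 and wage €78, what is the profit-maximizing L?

With K = 16, MP_L = (1/2)·12·L^(-1/2)·16^(1/4) = 12·L^(-1/2).
Profit maximization for a price taker requires P·MP_L = w: 13·12·L^(-1/2) = 78.
So L^(-1/2) = 0.5, which gives L = 4.

L* = 4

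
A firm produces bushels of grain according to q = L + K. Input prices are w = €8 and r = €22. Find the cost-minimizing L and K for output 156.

L* = 156, K* = 0

The inputs are perfect substitutes, so the firm uses whichever has the lower cost per unit of output.
Cost per unit of output via L is 8; via K it is 22. L is cheaper.
Producing q = 156 with L alone: L = 156, K = 0.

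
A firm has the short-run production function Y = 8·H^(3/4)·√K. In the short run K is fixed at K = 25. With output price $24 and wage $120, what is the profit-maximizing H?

H* = 1296

With K = 25, MP_H = (3/4)·8·H^(-1/4)·25^(1/2) = 30·H^(-1/4).
Profit maximization for a price taker requires P·MP_H = w: 24·30·H^(-1/4) = 120.
So H^(-1/4) = 1/6, which gives H = 1296.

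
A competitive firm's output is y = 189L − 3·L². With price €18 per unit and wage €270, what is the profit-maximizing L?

L* = 29

The marginal product of L is MP_L = 189 − 6L.
A price-taking firm hires until the value of the marginal product equals the wage: P·MP_L = w, so 18·(189 − 6L) = 270.
Then 189 − 6L = 15, giving L = 29.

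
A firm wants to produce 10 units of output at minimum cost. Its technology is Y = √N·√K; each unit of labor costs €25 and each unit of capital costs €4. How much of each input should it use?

N* = 4, K* = 25

Cost minimization requires the marginal rate of technical substitution to equal the input-price ratio: MP_N/MP_K = w/r.
Here MP_N/MP_K = (1/2)·(K/N)/(1/2) = (K/N). Setting this equal to 25/4 = 6.25 gives K = 6.25N.
Substituting into Y = 10: N^(1/2)·(6.25N)^(1/2) = 10.
Solving, N = 4 and K = 25.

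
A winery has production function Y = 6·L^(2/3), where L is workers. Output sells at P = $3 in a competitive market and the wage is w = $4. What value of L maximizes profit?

L* = 27

MP_L = (2/3)·6·L^(-1/3) = 4·L^(-1/3).
Profit maximization for a price taker requires P·MP_L = w: 3·4·L^(-1/3) = 4.
So L^(-1/3) = 1/3, which gives L = 27.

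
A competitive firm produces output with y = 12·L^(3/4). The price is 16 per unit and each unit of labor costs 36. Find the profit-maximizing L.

MP_L = (3/4)·12·L^(-1/4) = 9·L^(-1/4).
Profit maximization for a price taker requires P·MP_L = w: 16·9·L^(-1/4) = 36.
So L^(-1/4) = 0.25, which gives L = 256.

L* = 256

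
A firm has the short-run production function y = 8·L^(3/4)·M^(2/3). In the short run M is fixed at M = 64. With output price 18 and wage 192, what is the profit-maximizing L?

L* = 6561

With M = 64, MP_L = (3/4)·8·L^(-1/4)·64^(2/3) = 96·L^(-1/4).
Profit maximization for a price taker requires P·MP_L = w: 18·96·L^(-1/4) = 192.
So L^(-1/4) = 1/9, which gives L = 6561.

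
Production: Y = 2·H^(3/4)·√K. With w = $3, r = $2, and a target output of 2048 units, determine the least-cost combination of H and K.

Cost minimization requires the marginal rate of technical substitution to equal the input-price ratio: MP_H/MP_K = w/r.
Here MP_H/MP_K = (3/4)·(K/H)/(1/2) = 1.5·(K/H). Setting this equal to 3/2 = 1.5 gives K = H.
Substituting into Y = 2048: 2·H^(3/4)·(H)^(1/2) = 2048.
Solving, H = 256 and K = 256.

H* = 256, K* = 256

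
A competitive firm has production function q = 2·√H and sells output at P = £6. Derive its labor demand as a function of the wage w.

MP_H = (1/2)·2·H^(-1/2) = H^(-1/2).
Setting P·MP_H = w: 6·H^(-1/2) = w.
Solving for H: H^(-1/2) = w/6, so H = (6/w)^(2).

H(w) = 36/w²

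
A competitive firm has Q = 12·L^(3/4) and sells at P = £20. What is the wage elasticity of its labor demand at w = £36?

ε = -4

MP_L = (3/4)·12·L^(-1/4), so P·MP_L = w gives 180·L^(-1/4) = w.
Solving, L(w) = (180/w)^(4). This is a constant-elasticity form: L ∝ w^(−4), so ε = −4.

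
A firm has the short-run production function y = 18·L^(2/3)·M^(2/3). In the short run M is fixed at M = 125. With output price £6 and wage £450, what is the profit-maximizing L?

L* = 64

With M = 125, MP_L = (2/3)·18·L^(-1/3)·125^(2/3) = 300·L^(-1/3).
Profit maximization for a price taker requires P·MP_L = w: 6·300·L^(-1/3) = 450.
So L^(-1/3) = 0.25, which gives L = 64.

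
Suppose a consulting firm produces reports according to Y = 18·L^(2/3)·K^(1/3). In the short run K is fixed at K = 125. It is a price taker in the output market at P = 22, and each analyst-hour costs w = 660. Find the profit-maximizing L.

With K = 125, MP_L = (2/3)·18·L^(-1/3)·125^(1/3) = 60·L^(-1/3).
Profit maximization for a price taker requires P·MP_L = w: 22·60·L^(-1/3) = 660.
So L^(-1/3) = 0.5, which gives L = 8.

L* = 8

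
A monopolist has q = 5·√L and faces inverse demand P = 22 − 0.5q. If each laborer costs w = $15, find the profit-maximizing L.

L* = 4

Marginal revenue from the inverse demand is MR = 22 − q.
The marginal product is MP_L = 2.5·L^(-1/2).
A monopolist hires until marginal revenue product equals the wage: MR·MP_L = w.
At L, q = 5·√L. Substituting and solving: (22 − 5·√L)·2.5·L^(-1/2) = 15 gives L = 4.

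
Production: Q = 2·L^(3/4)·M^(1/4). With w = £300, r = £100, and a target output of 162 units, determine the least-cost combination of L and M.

L* = 81, M* = 81

Cost minimization requires the marginal rate of technical substitution to equal the input-price ratio: MP_L/MP_M = w/r.
Here MP_L/MP_M = (3/4)·(M/L)/(1/4) = 3·(M/L). Setting this equal to 300/100 = 3 gives M = L.
Substituting into Q = 162: 2·L^(3/4)·(L)^(1/4) = 162.
Solving, L = 81 and M = 81.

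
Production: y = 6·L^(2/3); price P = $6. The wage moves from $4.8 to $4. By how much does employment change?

ΔL = 91

From P·MP_L = w with MP_L = 4·L^(-1/3), the labor demand is L(w) = (24/w)^(3).
At w = 4.8: L = 125. At w = 4: L = 216.
ΔL = 216 − 125 = 91.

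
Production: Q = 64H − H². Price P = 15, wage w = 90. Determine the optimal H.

The marginal product of H is MP_H = 64 − 2H.
A price-taking firm hires until the value of the marginal product equals the wage: P·MP_H = w, so 15·(64 − 2H) = 90.
Then 64 − 2H = 6, giving H = 29.

H* = 29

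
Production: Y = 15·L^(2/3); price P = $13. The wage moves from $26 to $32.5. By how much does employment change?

ΔL = -61

From P·MP_L = w with MP_L = 10·L^(-1/3), the labor demand is L(w) = (130/w)^(3).
At w = 26: L = 125. At w = 32.5: L = 64.
ΔL = 64 − 125 = -61.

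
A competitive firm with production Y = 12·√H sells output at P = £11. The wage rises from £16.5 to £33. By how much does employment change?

ΔH = -12

From P·MP_H = w with MP_H = 6·H^(-1/2), the labor demand is H(w) = (66/w)^(2).
At w = 16.5: H = 16. At w = 33: H = 4.
ΔH = 4 − 16 = -12.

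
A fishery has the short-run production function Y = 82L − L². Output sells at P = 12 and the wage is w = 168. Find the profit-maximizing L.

L* = 34

The marginal product of L is MP_L = 82 − 2L.
A price-taking firm hires until the value of the marginal product equals the wage: P·MP_L = w, so 12·(82 − 2L) = 168.
Then 82 − 2L = 14, giving L = 34.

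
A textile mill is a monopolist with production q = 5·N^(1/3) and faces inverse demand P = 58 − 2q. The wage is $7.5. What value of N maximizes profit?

N* = 8

Marginal revenue from the inverse demand is MR = 58 − 4q.
The marginal product is MP_N = (5/3)·N^(-2/3).
A monopolist hires until marginal revenue product equals the wage: MR·MP_N = w.
At N, q = 5·N^(1/3). Substituting and solving: (58 − 20·N^(1/3))·(5/3)·N^(-2/3) = 7.5 gives N = 8.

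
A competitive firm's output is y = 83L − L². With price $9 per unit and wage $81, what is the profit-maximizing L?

L* = 37

The marginal product of L is MP_L = 83 − 2L.
A price-taking firm hires until the value of the marginal product equals the wage: P·MP_L = w, so 9·(83 − 2L) = 81.
Then 83 − 2L = 9, giving L = 37.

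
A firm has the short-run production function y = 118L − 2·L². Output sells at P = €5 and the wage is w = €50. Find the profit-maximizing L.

The marginal product of L is MP_L = 118 − 4L.
A price-taking firm hires until the value of the marginal product equals the wage: P·MP_L = w, so 5·(118 − 4L) = 50.
Then 118 − 4L = 10, giving L = 27.

L* = 27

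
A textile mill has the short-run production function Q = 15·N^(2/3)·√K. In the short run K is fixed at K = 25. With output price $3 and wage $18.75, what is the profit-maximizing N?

With K = 25, MP_N = (2/3)·15·N^(-1/3)·25^(1/2) = 50·N^(-1/3).
Profit maximization for a price taker requires P·MP_N = w: 3·50·N^(-1/3) = 18.75.
So N^(-1/3) = 0.125, which gives N = 512.

N* = 512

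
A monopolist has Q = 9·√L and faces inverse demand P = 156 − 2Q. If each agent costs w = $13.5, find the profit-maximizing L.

L* = 16

Marginal revenue from the inverse demand is MR = 156 − 4Q.
The marginal product is MP_L = 4.5·L^(-1/2).
A monopolist hires until marginal revenue product equals the wage: MR·MP_L = w.
At L, Q = 9·√L. Substituting and solving: (156 − 36·√L)·4.5·L^(-1/2) = 13.5 gives L = 16.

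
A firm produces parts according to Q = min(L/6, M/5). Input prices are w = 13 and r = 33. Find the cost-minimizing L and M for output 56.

With a fixed-proportions technology, the cost-minimizing bundle uses no slack in either input: L/6 = M/5 = Q.
So L = 6·56 = 336 and M = 5·56 = 280.

L* = 336, M* = 280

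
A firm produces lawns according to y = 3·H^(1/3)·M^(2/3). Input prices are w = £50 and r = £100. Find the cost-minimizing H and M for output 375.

H* = 125, M* = 125

Cost minimization requires the marginal rate of technical substitution to equal the input-price ratio: MP_H/MP_M = w/r.
Here MP_H/MP_M = (1/3)·(M/H)/(2/3) = 0.5·(M/H). Setting this equal to 50/100 = 0.5 gives M = H.
Substituting into y = 375: 3·H^(1/3)·(H)^(2/3) = 375.
Solving, H = 125 and M = 125.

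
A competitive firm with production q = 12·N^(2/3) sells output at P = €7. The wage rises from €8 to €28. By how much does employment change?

From P·MP_N = w with MP_N = 8·N^(-1/3), the labor demand is N(w) = (56/w)^(3).
At w = 8: N = 343. At w = 28: N = 8.
ΔN = 8 − 343 = -335.

ΔN = -335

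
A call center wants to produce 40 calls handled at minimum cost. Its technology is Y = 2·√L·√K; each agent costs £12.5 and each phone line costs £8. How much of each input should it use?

L* = 16, K* = 25

Cost minimization requires the marginal rate of technical substitution to equal the input-price ratio: MP_L/MP_K = w/r.
Here MP_L/MP_K = (1/2)·(K/L)/(1/2) = (K/L). Setting this equal to 12.5/8 = 1.5625 gives K = 1.5625L.
Substituting into Y = 40: 2·L^(1/2)·(1.5625L)^(1/2) = 40.
Solving, L = 16 and K = 25.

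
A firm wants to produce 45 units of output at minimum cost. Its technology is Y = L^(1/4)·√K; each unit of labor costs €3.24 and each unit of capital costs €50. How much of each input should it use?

L* = 625, K* = 81

Cost minimization requires the marginal rate of technical substitution to equal the input-price ratio: MP_L/MP_K = w/r.
Here MP_L/MP_K = (1/4)·(K/L)/(1/2) = 0.5·(K/L). Setting this equal to 3.24/50 = 0.0648 gives K = 0.1296L.
Substituting into Y = 45: L^(1/4)·(0.1296L)^(1/2) = 45.
Solving, L = 625 and K = 81.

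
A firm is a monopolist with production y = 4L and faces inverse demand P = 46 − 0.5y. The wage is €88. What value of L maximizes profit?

L* = 6

Marginal revenue from the inverse demand is MR = 46 − y.
The marginal product is MP_L = 4.
A monopolist hires until marginal revenue product equals the wage: MR·MP_L = w.
(46 − 4L)·4 = 88, so L = 6.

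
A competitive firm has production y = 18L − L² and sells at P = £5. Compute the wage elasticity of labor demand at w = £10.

From P·MP_L = w with MP_L = 18 − 2L, labor demand is L(w) = (18 − w/5)/2.
dL/dw = −1/(10) = -0.1.
At w = 10, L = 8, so ε = (dL/dw)·(w/L) = (-0.1)·(10/8) = -0.125.

ε = -0.125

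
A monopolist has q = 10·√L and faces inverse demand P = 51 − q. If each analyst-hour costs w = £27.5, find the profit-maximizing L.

L* = 4

Marginal revenue from the inverse demand is MR = 51 − 2q.
The marginal product is MP_L = 5·L^(-1/2).
A monopolist hires until marginal revenue product equals the wage: MR·MP_L = w.
At L, q = 10·√L. Substituting and solving: (51 − 20·√L)·5·L^(-1/2) = 27.5 gives L = 4.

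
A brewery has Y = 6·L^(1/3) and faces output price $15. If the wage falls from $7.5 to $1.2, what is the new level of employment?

L* = 125

From P·MP_L = w with MP_L = 2·L^(-2/3), the labor demand is L(w) = (30/w)^(3/2).
At w = 7.5: L = 8. At w = 1.2: L = 125.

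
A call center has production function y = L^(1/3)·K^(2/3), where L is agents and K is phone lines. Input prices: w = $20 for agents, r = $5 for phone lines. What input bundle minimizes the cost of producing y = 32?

Cost minimization requires the marginal rate of technical substitution to equal the input-price ratio: MP_L/MP_K = w/r.
Here MP_L/MP_K = (1/3)·(K/L)/(2/3) = 0.5·(K/L). Setting this equal to 20/5 = 4 gives K = 8L.
Substituting into y = 32: L^(1/3)·(8L)^(2/3) = 32.
Solving, L = 8 and K = 64.

L* = 8, K* = 64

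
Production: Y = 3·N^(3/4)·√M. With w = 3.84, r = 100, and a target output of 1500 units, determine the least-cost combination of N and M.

N* = 625, M* = 16

Cost minimization requires the marginal rate of technical substitution to equal the input-price ratio: MP_N/MP_M = w/r.
Here MP_N/MP_M = (3/4)·(M/N)/(1/2) = 1.5·(M/N). Setting this equal to 3.84/100 = 0.0384 gives M = 0.0256N.
Substituting into Y = 1500: 3·N^(3/4)·(0.0256N)^(1/2) = 1500.
Solving, N = 625 and M = 16.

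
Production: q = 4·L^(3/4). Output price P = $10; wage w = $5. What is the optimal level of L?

MP_L = (3/4)·4·L^(-1/4) = 3·L^(-1/4).
Profit maximization for a price taker requires P·MP_L = w: 10·3·L^(-1/4) = 5.
So L^(-1/4) = 1/6, which gives L = 1296.

L* = 1296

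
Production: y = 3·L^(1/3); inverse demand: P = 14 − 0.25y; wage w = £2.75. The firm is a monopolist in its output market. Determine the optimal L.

Marginal revenue from the inverse demand is MR = 14 − 0.5y.
The marginal product is MP_L = L^(-2/3).
A monopolist hires until marginal revenue product equals the wage: MR·MP_L = w.
At L, y = 3·L^(1/3). Substituting and solving: (14 − 1.5·L^(1/3))·L^(-2/3) = 2.75 gives L = 8.

L* = 8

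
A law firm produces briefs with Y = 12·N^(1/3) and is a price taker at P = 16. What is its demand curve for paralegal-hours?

MP_N = (1/3)·12·N^(-2/3) = 4·N^(-2/3).
Setting P·MP_N = w: 64·N^(-2/3) = w.
Solving for N: N^(-2/3) = w/64, so N = (64/w)^(3/2).

N(w) = (64/w)^(3/2)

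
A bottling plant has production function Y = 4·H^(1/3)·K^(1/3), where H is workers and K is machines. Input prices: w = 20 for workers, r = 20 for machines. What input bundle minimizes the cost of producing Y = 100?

Cost minimization requires the marginal rate of technical substitution to equal the input-price ratio: MP_H/MP_K = w/r.
Here MP_H/MP_K = (1/3)·(K/H)/(1/3) = (K/H). Setting this equal to 20/20 = 1 gives K = H.
Substituting into Y = 100: 4·H^(1/3)·(H)^(1/3) = 100.
Solving, H = 125 and K = 125.

H* = 125, K* = 125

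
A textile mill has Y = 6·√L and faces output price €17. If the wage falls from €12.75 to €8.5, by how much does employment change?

From P·MP_L = w with MP_L = 3·L^(-1/2), the labor demand is L(w) = (51/w)^(2).
At w = 12.75: L = 16. At w = 8.5: L = 36.
ΔL = 36 − 16 = 20.

ΔL = 20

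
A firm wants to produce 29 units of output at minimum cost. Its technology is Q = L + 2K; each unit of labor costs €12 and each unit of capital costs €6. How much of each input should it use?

L* = 0, K* = 14.5

The inputs are perfect substitutes, so the firm uses whichever has the lower cost per unit of output.
Cost per unit of output via L is 12; via K it is 3. K is cheaper.
Producing Q = 29 with K alone: L = 0, K = 14.5.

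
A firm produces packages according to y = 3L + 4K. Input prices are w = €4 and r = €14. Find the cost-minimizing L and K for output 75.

L* = 25, K* = 0

The inputs are perfect substitutes, so the firm uses whichever has the lower cost per unit of output.
Cost per unit of output via L is w/3 = 4/3; via K it is r/4 = 3.5. L is cheaper.
Producing y = 75 with L alone: L = 25, K = 0.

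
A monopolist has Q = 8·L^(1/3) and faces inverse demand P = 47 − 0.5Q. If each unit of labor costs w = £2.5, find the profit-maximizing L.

L* = 64

Marginal revenue from the inverse demand is MR = 47 − Q.
The marginal product is MP_L = (8/3)·L^(-2/3).
A monopolist hires until marginal revenue product equals the wage: MR·MP_L = w.
At L, Q = 8·L^(1/3). Substituting and solving: (47 − 8·L^(1/3))·(8/3)·L^(-2/3) = 2.5 gives L = 64.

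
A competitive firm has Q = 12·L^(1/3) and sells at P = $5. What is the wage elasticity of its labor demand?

ε = -1.5

MP_L = (1/3)·12·L^(-2/3), so P·MP_L = w gives 20·L^(-2/3) = w.
Solving, L(w) = (20/w)^(3/2). This is a constant-elasticity form: L ∝ w^(−3/2), so ε = −3/2.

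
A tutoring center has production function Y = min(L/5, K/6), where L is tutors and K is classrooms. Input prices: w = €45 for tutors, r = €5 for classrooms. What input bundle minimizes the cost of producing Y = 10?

L* = 50, K* = 60

With a fixed-proportions technology, the cost-minimizing bundle uses no slack in either input: L/5 = K/6 = Y.
So L = 5·10 = 50 and K = 6·10 = 60.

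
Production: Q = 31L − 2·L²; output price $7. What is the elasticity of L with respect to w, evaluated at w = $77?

ε = -0.55

From P·MP_L = w with MP_L = 31 − 4L, labor demand is L(w) = (31 − w/7)/4.
dL/dw = −1/(28) = -1/28.
At w = 77, L = 5, so ε = (dL/dw)·(w/L) = (-1/28)·(77/5) = -0.55.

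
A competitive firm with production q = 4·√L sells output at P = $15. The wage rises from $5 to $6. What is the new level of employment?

From P·MP_L = w with MP_L = 2·L^(-1/2), the labor demand is L(w) = (30/w)^(2).
At w = 5: L = 36. At w = 6: L = 25.

L* = 25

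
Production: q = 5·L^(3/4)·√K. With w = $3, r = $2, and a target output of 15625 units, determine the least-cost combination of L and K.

Cost minimization requires the marginal rate of technical substitution to equal the input-price ratio: MP_L/MP_K = w/r.
Here MP_L/MP_K = (3/4)·(K/L)/(1/2) = 1.5·(K/L). Setting this equal to 3/2 = 1.5 gives K = L.
Substituting into q = 15625: 5·L^(3/4)·(L)^(1/2) = 15625.
Solving, L = 625 and K = 625.

L* = 625, K* = 625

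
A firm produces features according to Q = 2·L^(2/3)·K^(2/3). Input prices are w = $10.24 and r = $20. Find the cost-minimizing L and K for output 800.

L* = 125, K* = 64

Cost minimization requires the marginal rate of technical substitution to equal the input-price ratio: MP_L/MP_K = w/r.
Here MP_L/MP_K = (2/3)·(K/L)/(2/3) = (K/L). Setting this equal to 10.24/20 = 0.512 gives K = 0.512L.
Substituting into Q = 800: 2·L^(2/3)·(0.512L)^(2/3) = 800.
Solving, L = 125 and K = 64.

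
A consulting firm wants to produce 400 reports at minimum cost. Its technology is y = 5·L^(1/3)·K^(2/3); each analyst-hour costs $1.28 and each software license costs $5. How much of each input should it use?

Cost minimization requires the marginal rate of technical substitution to equal the input-price ratio: MP_L/MP_K = w/r.
Here MP_L/MP_K = (1/3)·(K/L)/(2/3) = 0.5·(K/L). Setting this equal to 1.28/5 = 0.256 gives K = 0.512L.
Substituting into y = 400: 5·L^(1/3)·(0.512L)^(2/3) = 400.
Solving, L = 125 and K = 64.

L* = 125, K* = 64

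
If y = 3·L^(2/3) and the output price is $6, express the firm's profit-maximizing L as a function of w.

MP_L = (2/3)·3·L^(-1/3) = 2·L^(-1/3).
Setting P·MP_L = w: 12·L^(-1/3) = w.
Solving for L: L^(-1/3) = w/12, so L = (12/w)^(3).

L(w) = 1728/w³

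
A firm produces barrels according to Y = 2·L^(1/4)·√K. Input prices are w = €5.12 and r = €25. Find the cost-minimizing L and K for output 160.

Cost minimization requires the marginal rate of technical substitution to equal the input-price ratio: MP_L/MP_K = w/r.
Here MP_L/MP_K = (1/4)·(K/L)/(1/2) = 0.5·(K/L). Setting this equal to 5.12/25 = 0.2048 gives K = 0.4096L.
Substituting into Y = 160: 2·L^(1/4)·(0.4096L)^(1/2) = 160.
Solving, L = 625 and K = 256.

L* = 625, K* = 256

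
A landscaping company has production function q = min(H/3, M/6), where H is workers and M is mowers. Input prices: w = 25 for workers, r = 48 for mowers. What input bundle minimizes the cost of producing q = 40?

H* = 120, M* = 240

With a fixed-proportions technology, the cost-minimizing bundle uses no slack in either input: H/3 = M/6 = q.
So H = 3·40 = 120 and M = 6·40 = 240.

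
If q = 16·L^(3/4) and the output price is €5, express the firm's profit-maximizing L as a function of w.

MP_L = (3/4)·16·L^(-1/4) = 12·L^(-1/4).
Setting P·MP_L = w: 60·L^(-1/4) = w.
Solving for L: L^(-1/4) = w/60, so L = (60/w)^(4).

L(w) = (60/w)^(4)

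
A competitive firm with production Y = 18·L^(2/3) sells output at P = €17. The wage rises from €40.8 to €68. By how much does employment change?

ΔL = -98

From P·MP_L = w with MP_L = 12·L^(-1/3), the labor demand is L(w) = (204/w)^(3).
At w = 40.8: L = 125. At w = 68: L = 27.
ΔL = 27 − 125 = -98.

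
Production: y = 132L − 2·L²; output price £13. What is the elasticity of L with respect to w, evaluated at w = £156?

From P·MP_L = w with MP_L = 132 − 4L, labor demand is L(w) = (132 − w/13)/4.
dL/dw = −1/(52) = -1/52.
At w = 156, L = 30, so ε = (dL/dw)·(w/L) = (-1/52)·(156/30) = -0.1.

ε = -0.1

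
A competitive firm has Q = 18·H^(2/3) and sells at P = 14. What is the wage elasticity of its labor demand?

MP_H = (2/3)·18·H^(-1/3), so P·MP_H = w gives 168·H^(-1/3) = w.
Solving, H(w) = (168/w)^(3). This is a constant-elasticity form: H ∝ w^(−3), so ε = −3.

ε = -3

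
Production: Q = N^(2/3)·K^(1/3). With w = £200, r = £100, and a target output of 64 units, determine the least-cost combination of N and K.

N* = 64, K* = 64

Cost minimization requires the marginal rate of technical substitution to equal the input-price ratio: MP_N/MP_K = w/r.
Here MP_N/MP_K = (2/3)·(K/N)/(1/3) = 2·(K/N). Setting this equal to 200/100 = 2 gives K = N.
Substituting into Q = 64: N^(2/3)·(N)^(1/3) = 64.
Solving, N = 64 and K = 64.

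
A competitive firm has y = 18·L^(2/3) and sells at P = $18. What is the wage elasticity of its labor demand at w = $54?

MP_L = (2/3)·18·L^(-1/3), so P·MP_L = w gives 216·L^(-1/3) = w.
Solving, L(w) = (216/w)^(3). This is a constant-elasticity form: L ∝ w^(−3), so ε = −3.

ε = -3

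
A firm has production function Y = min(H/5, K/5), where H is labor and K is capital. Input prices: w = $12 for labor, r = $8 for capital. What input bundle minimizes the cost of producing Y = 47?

With a fixed-proportions technology, the cost-minimizing bundle uses no slack in either input: H/5 = K/5 = Y.
So H = 5·47 = 235 and K = 5·47 = 235.

H* = 235, K* = 235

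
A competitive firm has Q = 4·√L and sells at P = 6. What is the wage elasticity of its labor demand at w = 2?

ε = -2

MP_L = (1/2)·4·L^(-1/2), so P·MP_L = w gives 12·L^(-1/2) = w.
Solving, L(w) = (12/w)^(2). This is a constant-elasticity form: L ∝ w^(−2), so ε = −2.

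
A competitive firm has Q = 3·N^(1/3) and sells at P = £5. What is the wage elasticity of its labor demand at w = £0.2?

ε = -1.5

MP_N = (1/3)·3·N^(-2/3), so P·MP_N = w gives 5·N^(-2/3) = w.
Solving, N(w) = (5/w)^(3/2). This is a constant-elasticity form: N ∝ w^(−3/2), so ε = −3/2.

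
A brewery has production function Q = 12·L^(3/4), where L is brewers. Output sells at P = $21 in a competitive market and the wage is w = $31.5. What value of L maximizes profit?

MP_L = (3/4)·12·L^(-1/4) = 9·L^(-1/4).
Profit maximization for a price taker requires P·MP_L = w: 21·9·L^(-1/4) = 31.5.
So L^(-1/4) = 1/6, which gives L = 1296.

L* = 1296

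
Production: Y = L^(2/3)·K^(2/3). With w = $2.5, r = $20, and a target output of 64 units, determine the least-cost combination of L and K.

L* = 64, K* = 8

Cost minimization requires the marginal rate of technical substitution to equal the input-price ratio: MP_L/MP_K = w/r.
Here MP_L/MP_K = (2/3)·(K/L)/(2/3) = (K/L). Setting this equal to 2.5/20 = 0.125 gives K = 0.125L.
Substituting into Y = 64: L^(2/3)·(0.125L)^(2/3) = 64.
Solving, L = 64 and K = 8.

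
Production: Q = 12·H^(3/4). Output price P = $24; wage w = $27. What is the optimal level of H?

H* = 4096

MP_H = (3/4)·12·H^(-1/4) = 9·H^(-1/4).
Profit maximization for a price taker requires P·MP_H = w: 24·9·H^(-1/4) = 27.
So H^(-1/4) = 0.125, which gives H = 4096.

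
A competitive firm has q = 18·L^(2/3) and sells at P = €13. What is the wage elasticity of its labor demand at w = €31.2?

ε = -3

MP_L = (2/3)·18·L^(-1/3), so P·MP_L = w gives 156·L^(-1/3) = w.
Solving, L(w) = (156/w)^(3). This is a constant-elasticity form: L ∝ w^(−3), so ε = −3.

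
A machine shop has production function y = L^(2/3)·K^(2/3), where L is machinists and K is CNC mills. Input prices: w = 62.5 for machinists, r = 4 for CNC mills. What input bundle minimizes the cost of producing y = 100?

L* = 8, K* = 125

Cost minimization requires the marginal rate of technical substitution to equal the input-price ratio: MP_L/MP_K = w/r.
Here MP_L/MP_K = (2/3)·(K/L)/(2/3) = (K/L). Setting this equal to 62.5/4 = 15.625 gives K = 15.625L.
Substituting into y = 100: L^(2/3)·(15.625L)^(2/3) = 100.
Solving, L = 8 and K = 125.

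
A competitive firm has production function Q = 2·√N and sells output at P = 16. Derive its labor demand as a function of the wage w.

N(w) = 256/w²

MP_N = (1/2)·2·N^(-1/2) = N^(-1/2).
Setting P·MP_N = w: 16·N^(-1/2) = w.
Solving for N: N^(-1/2) = w/16, so N = (16/w)^(2).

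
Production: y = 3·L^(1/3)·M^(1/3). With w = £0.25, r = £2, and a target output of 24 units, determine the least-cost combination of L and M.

Cost minimization requires the marginal rate of technical substitution to equal the input-price ratio: MP_L/MP_M = w/r.
Here MP_L/MP_M = (1/3)·(M/L)/(1/3) = (M/L). Setting this equal to 0.25/2 = 0.125 gives M = 0.125L.
Substituting into y = 24: 3·L^(1/3)·(0.125L)^(1/3) = 24.
Solving, L = 64 and M = 8.

L* = 64, M* = 8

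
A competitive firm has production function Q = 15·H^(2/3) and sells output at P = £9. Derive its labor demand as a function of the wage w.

MP_H = (2/3)·15·H^(-1/3) = 10·H^(-1/3).
Setting P·MP_H = w: 90·H^(-1/3) = w.
Solving for H: H^(-1/3) = w/90, so H = (90/w)^(3).

H(w) = 729000/w³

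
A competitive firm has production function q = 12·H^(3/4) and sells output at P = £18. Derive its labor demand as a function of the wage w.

MP_H = (3/4)·12·H^(-1/4) = 9·H^(-1/4).
Setting P·MP_H = w: 162·H^(-1/4) = w.
Solving for H: H^(-1/4) = w/162, so H = (162/w)^(4).

H(w) = (162/w)^(4)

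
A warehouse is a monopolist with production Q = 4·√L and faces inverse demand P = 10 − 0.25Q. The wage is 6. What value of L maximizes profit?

L* = 4

Marginal revenue from the inverse demand is MR = 10 − 0.5Q.
The marginal product is MP_L = 2·L^(-1/2).
A monopolist hires until marginal revenue product equals the wage: MR·MP_L = w.
At L, Q = 4·√L. Substituting and solving: (10 − 2·√L)·2·L^(-1/2) = 6 gives L = 4.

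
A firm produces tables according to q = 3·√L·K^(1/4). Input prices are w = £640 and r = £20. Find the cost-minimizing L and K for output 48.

L* = 16, K* = 256

Cost minimization requires the marginal rate of technical substitution to equal the input-price ratio: MP_L/MP_K = w/r.
Here MP_L/MP_K = (1/2)·(K/L)/(1/4) = 2·(K/L). Setting this equal to 640/20 = 32 gives K = 16L.
Substituting into q = 48: 3·L^(1/2)·(16L)^(1/4) = 48.
Solving, L = 16 and K = 256.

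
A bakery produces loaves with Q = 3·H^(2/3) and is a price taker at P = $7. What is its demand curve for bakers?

MP_H = (2/3)·3·H^(-1/3) = 2·H^(-1/3).
Setting P·MP_H = w: 14·H^(-1/3) = w.
Solving for H: H^(-1/3) = w/14, so H = (14/w)^(3).

H(w) = 2744/w³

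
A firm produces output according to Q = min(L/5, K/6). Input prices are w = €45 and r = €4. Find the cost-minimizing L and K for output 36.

L* = 180, K* = 216

With a fixed-proportions technology, the cost-minimizing bundle uses no slack in either input: L/5 = K/6 = Q.
So L = 5·36 = 180 and K = 6·36 = 216.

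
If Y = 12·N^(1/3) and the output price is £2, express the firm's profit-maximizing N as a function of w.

N(w) = (8/w)^(3/2)

MP_N = (1/3)·12·N^(-2/3) = 4·N^(-2/3).
Setting P·MP_N = w: 8·N^(-2/3) = w.
Solving for N: N^(-2/3) = w/8, so N = (8/w)^(3/2).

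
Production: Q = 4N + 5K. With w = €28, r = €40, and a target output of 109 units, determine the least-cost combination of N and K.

N* = 27.25, K* = 0

The inputs are perfect substitutes, so the firm uses whichever has the lower cost per unit of output.
Cost per unit of output via N is w/4 = 7; via K it is r/5 = 8. N is cheaper.
Producing Q = 109 with N alone: N = 27.25, K = 0.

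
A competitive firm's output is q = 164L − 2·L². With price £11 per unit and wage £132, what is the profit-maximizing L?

The marginal product of L is MP_L = 164 − 4L.
A price-taking firm hires until the value of the marginal product equals the wage: P·MP_L = w, so 11·(164 − 4L) = 132.
Then 164 − 4L = 12, giving L = 38.

L* = 38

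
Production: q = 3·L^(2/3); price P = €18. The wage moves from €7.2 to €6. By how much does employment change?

From P·MP_L = w with MP_L = 2·L^(-1/3), the labor demand is L(w) = (36/w)^(3).
At w = 7.2: L = 125. At w = 6: L = 216.
ΔL = 216 − 125 = 91.

ΔL = 91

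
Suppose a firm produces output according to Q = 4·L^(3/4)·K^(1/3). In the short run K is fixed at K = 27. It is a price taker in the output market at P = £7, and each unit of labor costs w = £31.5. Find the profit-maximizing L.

With K = 27, MP_L = (3/4)·4·L^(-1/4)·27^(1/3) = 9·L^(-1/4).
Profit maximization for a price taker requires P·MP_L = w: 7·9·L^(-1/4) = 31.5.
So L^(-1/4) = 0.5, which gives L = 16.

L* = 16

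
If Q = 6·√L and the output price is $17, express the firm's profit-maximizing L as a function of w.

MP_L = (1/2)·6·L^(-1/2) = 3·L^(-1/2).
Setting P·MP_L = w: 51·L^(-1/2) = w.
Solving for L: L^(-1/2) = w/51, so L = (51/w)^(2).

L(w) = 2601/w²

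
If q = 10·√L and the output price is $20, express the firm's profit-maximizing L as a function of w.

MP_L = (1/2)·10·L^(-1/2) = 5·L^(-1/2).
Setting P·MP_L = w: 100·L^(-1/2) = w.
Solving for L: L^(-1/2) = w/100, so L = (100/w)^(2).

L(w) = 10000/w²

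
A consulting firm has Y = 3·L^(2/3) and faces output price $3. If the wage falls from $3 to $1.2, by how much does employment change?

From P·MP_L = w with MP_L = 2·L^(-1/3), the labor demand is L(w) = (6/w)^(3).
At w = 3: L = 8. At w = 1.2: L = 125.
ΔL = 125 − 8 = 117.

ΔL = 117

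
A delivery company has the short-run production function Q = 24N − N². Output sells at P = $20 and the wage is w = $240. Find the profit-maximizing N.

N* = 6

The marginal product of N is MP_N = 24 − 2N.
A price-taking firm hires until the value of the marginal product equals the wage: P·MP_N = w, so 20·(24 − 2N) = 240.
Then 24 − 2N = 12, giving N = 6.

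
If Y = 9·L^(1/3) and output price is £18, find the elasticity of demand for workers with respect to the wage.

ε = -1.5

MP_L = (1/3)·9·L^(-2/3), so P·MP_L = w gives 54·L^(-2/3) = w.
Solving, L(w) = (54/w)^(3/2). This is a constant-elasticity form: L ∝ w^(−3/2), so ε = −3/2.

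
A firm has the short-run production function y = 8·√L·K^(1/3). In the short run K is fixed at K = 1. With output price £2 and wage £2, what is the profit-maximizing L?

L* = 16

With K = 1, MP_L = (1/2)·8·L^(-1/2)·1^(1/3) = 4·L^(-1/2).
Profit maximization for a price taker requires P·MP_L = w: 2·4·L^(-1/2) = 2.
So L^(-1/2) = 0.25, which gives L = 16.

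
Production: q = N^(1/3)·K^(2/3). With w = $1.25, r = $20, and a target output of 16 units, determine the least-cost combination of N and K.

N* = 64, K* = 8

Cost minimization requires the marginal rate of technical substitution to equal the input-price ratio: MP_N/MP_K = w/r.
Here MP_N/MP_K = (1/3)·(K/N)/(2/3) = 0.5·(K/N). Setting this equal to 1.25/20 = 0.0625 gives K = 0.125N.
Substituting into q = 16: N^(1/3)·(0.125N)^(2/3) = 16.
Solving, N = 64 and K = 8.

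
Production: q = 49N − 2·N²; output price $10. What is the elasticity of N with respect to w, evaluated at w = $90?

From P·MP_N = w with MP_N = 49 − 4N, labor demand is N(w) = (49 − w/10)/4.
dN/dw = −1/(40) = -0.025.
At w = 90, N = 10, so ε = (dN/dw)·(w/N) = (-0.025)·(90/10) = -0.225.

ε = -0.225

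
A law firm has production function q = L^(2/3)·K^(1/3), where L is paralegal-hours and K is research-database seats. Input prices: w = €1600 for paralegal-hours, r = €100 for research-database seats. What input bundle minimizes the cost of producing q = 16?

L* = 8, K* = 64

Cost minimization requires the marginal rate of technical substitution to equal the input-price ratio: MP_L/MP_K = w/r.
Here MP_L/MP_K = (2/3)·(K/L)/(1/3) = 2·(K/L). Setting this equal to 1600/100 = 16 gives K = 8L.
Substituting into q = 16: L^(2/3)·(8L)^(1/3) = 16.
Solving, L = 8 and K = 64.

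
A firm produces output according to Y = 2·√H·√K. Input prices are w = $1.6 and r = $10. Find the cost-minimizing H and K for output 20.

H* = 25, K* = 4

Cost minimization requires the marginal rate of technical substitution to equal the input-price ratio: MP_H/MP_K = w/r.
Here MP_H/MP_K = (1/2)·(K/H)/(1/2) = (K/H). Setting this equal to 1.6/10 = 0.16 gives K = 0.16H.
Substituting into Y = 20: 2·H^(1/2)·(0.16H)^(1/2) = 20.
Solving, H = 25 and K = 4.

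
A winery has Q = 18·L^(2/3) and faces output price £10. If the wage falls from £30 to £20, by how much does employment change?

From P·MP_L = w with MP_L = 12·L^(-1/3), the labor demand is L(w) = (120/w)^(3).
At w = 30: L = 64. At w = 20: L = 216.
ΔL = 216 − 64 = 152.

ΔL = 152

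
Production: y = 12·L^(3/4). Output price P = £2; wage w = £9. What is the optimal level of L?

L* = 16

MP_L = (3/4)·12·L^(-1/4) = 9·L^(-1/4).
Profit maximization for a price taker requires P·MP_L = w: 2·9·L^(-1/4) = 9.
So L^(-1/4) = 0.5, which gives L = 16.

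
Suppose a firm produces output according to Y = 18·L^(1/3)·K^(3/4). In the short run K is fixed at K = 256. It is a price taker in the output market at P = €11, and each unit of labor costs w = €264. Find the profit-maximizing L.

L* = 64

With K = 256, MP_L = (1/3)·18·L^(-2/3)·256^(3/4) = 384·L^(-2/3).
Profit maximization for a price taker requires P·MP_L = w: 11·384·L^(-2/3) = 264.
So L^(-2/3) = 0.0625, which gives L = 64.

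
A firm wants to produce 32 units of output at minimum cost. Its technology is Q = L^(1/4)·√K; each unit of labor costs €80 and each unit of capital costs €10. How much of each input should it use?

L* = 16, K* = 256

Cost minimization requires the marginal rate of technical substitution to equal the input-price ratio: MP_L/MP_K = w/r.
Here MP_L/MP_K = (1/4)·(K/L)/(1/2) = 0.5·(K/L). Setting this equal to 80/10 = 8 gives K = 16L.
Substituting into Q = 32: L^(1/4)·(16L)^(1/2) = 32.
Solving, L = 16 and K = 256.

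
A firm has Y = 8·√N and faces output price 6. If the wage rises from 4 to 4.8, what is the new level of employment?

From P·MP_N = w with MP_N = 4·N^(-1/2), the labor demand is N(w) = (24/w)^(2).
At w = 4: N = 36. At w = 4.8: N = 25.

N* = 25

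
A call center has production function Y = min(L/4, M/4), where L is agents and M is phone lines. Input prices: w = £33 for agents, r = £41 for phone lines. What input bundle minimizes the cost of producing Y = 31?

With a fixed-proportions technology, the cost-minimizing bundle uses no slack in either input: L/4 = M/4 = Y.
So L = 4·31 = 124 and M = 4·31 = 124.

L* = 124, M* = 124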